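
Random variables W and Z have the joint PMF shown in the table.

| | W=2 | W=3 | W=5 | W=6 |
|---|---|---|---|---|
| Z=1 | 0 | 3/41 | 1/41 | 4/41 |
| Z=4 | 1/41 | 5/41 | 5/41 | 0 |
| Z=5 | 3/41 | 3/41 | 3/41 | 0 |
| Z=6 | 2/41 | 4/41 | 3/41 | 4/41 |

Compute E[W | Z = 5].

10/3

P(Z = 5) = 9/41.
Summing W·P(W=x,Z=y) over the conditioning event gives 30/41.
E[W | Z = 5] = (30/41) / (9/41) = 10/3.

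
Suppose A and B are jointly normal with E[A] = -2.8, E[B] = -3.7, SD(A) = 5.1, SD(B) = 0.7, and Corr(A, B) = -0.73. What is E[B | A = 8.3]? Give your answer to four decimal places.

E[B | A=x] = μ_B + ρ(σ_B/σ_A)(x − μ_A) for jointly normal variables.
E[B | A=8.3] = -3.7 + (-0.73)·(0.7/5.1)·(8.3 − (-2.8)) = -3.7 + (-0.1002)·(11.1) = -4.8122.

-4.8122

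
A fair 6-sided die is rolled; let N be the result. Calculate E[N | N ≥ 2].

4

Given N ≥ 2, N is equally likely to be any of {2, 3, 4, 5, 6}.
E[N | N ≥ 2] = (2 + 3 + 4 + 5 + 6) / 5 = 4.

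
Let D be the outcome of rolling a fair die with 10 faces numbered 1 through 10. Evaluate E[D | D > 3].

Given D > 3, D is equally likely to be any of {4, 5, 6, 7, 8, 9, 10}.
E[D | D > 3] = (4 + 5 + 6 + 7 + 8 + 9 + 10) / 7 = 7.

7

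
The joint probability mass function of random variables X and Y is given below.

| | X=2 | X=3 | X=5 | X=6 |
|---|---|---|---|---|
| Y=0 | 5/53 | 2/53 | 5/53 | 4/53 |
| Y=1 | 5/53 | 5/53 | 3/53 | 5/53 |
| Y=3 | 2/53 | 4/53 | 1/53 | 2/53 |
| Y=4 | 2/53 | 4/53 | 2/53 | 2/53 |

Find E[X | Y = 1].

P(Y = 1) = 18/53.
Σ X·P over the event = 2·(5/53) + 3·(5/53) + 5·(3/53) + 6·(5/53) = 70/53.
E[X | Y = 1] = (70/53) / (18/53) = 35/9.

35/9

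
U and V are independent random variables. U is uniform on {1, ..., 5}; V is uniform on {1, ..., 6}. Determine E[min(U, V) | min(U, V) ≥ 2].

P(min(U, V) ≥ 2) = 2/3.
Summing min(U,V)·P(x,y) over outcomes with min(U, V) ≥ 2 gives 2.
E[min(U, V) | min(U, V) ≥ 2] = (2) / (2/3) = 3.

3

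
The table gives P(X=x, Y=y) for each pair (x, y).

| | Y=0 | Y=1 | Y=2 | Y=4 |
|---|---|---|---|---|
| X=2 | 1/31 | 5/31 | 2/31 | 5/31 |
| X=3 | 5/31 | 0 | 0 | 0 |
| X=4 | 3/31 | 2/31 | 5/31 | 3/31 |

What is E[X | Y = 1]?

18/7

P(Y = 1) = 7/31.
Σ X·P over the event = 2·(5/31) + 4·(2/31) = 18/31.
E[X | Y = 1] = (18/31) / (7/31) = 18/7.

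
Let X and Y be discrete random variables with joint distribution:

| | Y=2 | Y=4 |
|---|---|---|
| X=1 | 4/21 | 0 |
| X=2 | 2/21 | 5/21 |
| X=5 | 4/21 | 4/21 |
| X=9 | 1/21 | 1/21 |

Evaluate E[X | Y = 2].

37/11

P(Y = 2) = 11/21.
Σ X·P over the event = 1·(4/21) + 2·(2/21) + 5·(4/21) + 9·(1/21) = 37/21.
E[X | Y = 2] = (37/21) / (11/21) = 37/11.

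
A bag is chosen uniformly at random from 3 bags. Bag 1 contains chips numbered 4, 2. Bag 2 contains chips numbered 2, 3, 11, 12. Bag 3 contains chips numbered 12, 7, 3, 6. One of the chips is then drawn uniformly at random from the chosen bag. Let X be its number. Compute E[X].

17/3

E[X | bag 1] = (4+2)/2 = 3.
E[X | bag 2] = (2+3+11+12)/4 = 7.
E[X | bag 3] = (12+7+3+6)/4 = 7.
E[X] = (1/3)·(3) + (1/3)·(7) + (1/3)·(7) = 17/3.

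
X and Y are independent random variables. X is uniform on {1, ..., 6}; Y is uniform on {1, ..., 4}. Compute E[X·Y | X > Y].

145/14

P(X > Y) = 7/12.
Summing XY·P(x,y) over outcomes with X > Y gives 145/24.
E[X·Y | X > Y] = (145/24) / (7/12) = 145/14.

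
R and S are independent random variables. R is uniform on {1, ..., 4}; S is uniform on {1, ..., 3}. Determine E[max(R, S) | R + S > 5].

Outcomes with R + S > 5: (3,3), (4,2), (4,3), each with probability 1/12.
E[max(R, S) | R + S > 5] = (3 + 4 + 4) / 3 = 11/3.

11/3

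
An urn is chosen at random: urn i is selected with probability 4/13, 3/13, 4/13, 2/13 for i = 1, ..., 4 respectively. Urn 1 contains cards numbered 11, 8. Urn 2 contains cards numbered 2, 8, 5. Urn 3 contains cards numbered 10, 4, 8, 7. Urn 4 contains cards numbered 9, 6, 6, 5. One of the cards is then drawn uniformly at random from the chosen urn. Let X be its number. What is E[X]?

95/13

E[X | urn 1] = (11+8)/2 = 19/2.
E[X | urn 2] = (2+8+5)/3 = 5.
E[X | urn 3] = (10+4+8+7)/4 = 29/4.
E[X | urn 4] = (9+6+6+5)/4 = 13/2.
By the law of total expectation,
E[X] = (4/13)·(19/2) + (3/13)·(5) + (4/13)·(29/4) + (2/13)·(13/2) = 95/13.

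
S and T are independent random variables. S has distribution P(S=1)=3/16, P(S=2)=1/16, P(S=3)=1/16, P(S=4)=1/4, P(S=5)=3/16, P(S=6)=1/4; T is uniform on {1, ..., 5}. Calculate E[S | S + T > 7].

P(S + T > 7) = 17/40.
Summing S·P(x,y) over outcomes with S + T > 7 gives 11/5.
E[S | S + T > 7] = (11/5) / (17/40) = 88/17.

88/17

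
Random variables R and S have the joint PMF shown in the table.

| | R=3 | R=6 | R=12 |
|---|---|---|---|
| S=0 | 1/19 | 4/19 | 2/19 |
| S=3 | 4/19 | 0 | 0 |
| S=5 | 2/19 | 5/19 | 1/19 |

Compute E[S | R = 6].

P(R = 6) = 9/19.
Σ S·P over the event = 0·(4/19) + 5·(5/19) = 25/19.
E[S | R = 6] = (25/19) / (9/19) = 25/9.

25/9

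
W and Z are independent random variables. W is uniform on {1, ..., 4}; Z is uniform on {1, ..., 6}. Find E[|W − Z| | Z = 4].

Outcomes with Z = 4: (1,4), (2,4), (3,4), (4,4), each with probability 1/24.
E[|W − Z| | Z = 4] = (3 + 2 + 1 + 0) / 4 = 3/2.

3/2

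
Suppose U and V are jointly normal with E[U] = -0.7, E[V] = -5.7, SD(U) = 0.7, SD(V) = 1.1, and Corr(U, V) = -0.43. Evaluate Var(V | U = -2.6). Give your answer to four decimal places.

Var(V | U=x) = (1 − ρ²)·σ_V².
Var(V | U=-2.6) = (1.1)²·(1 − (-0.43)²) = 1.21·0.8151 = 0.9863.

0.9863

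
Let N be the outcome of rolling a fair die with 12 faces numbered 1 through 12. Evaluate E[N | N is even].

Given N is even, N is equally likely to be any of {2, 4, 6, 8, 10, 12}.
E[N | N is even] = (2 + 4 + 6 + 8 + 10 + 12) / 6 = 7.

7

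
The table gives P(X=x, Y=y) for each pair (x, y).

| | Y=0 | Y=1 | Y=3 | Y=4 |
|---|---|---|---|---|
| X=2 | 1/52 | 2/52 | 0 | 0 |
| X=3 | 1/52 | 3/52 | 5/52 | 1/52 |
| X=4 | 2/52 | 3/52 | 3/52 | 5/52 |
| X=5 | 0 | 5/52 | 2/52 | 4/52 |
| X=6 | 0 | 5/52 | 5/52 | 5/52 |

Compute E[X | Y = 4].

73/15

P(Y = 4) = 15/52.
Summing X·P(X=x,Y=y) over the conditioning event gives 73/52.
E[X | Y = 4] = (73/52) / (15/52) = 73/15.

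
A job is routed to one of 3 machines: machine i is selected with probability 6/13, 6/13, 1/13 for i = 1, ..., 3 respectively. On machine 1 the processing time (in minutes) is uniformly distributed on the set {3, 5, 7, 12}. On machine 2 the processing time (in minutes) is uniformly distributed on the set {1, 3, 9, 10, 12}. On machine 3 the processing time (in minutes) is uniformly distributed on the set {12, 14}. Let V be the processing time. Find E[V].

E[V | machine 1] = (3+5+7+12)/4 = 27/4.
E[V | machine 2] = (1+3+9+10+12)/5 = 7.
E[V | machine 3] = (12+14)/2 = 13.
By the law of total expectation,
E[V] = (6/13)·(27/4) + (6/13)·(7) + (1/13)·(13) = 191/26.

191/26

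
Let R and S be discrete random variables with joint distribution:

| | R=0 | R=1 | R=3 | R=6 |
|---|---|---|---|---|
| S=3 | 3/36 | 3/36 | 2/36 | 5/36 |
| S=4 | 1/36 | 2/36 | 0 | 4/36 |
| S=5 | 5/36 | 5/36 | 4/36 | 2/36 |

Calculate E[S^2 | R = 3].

59/3

P(R = 3) = 1/6.
Σ S^2·P over the event = 9·(2/36) + 25·(4/36) = 59/18.
E[S^2 | R = 3] = (59/18) / (1/6) = 59/3.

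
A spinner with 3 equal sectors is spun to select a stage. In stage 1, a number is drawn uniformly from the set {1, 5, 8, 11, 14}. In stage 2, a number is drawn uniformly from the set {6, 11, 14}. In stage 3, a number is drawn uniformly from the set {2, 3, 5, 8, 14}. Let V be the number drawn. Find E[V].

368/45

E[V | stage 1] = (1+5+8+11+14)/5 = 39/5.
E[V | stage 2] = (6+11+14)/3 = 31/3.
E[V | stage 3] = (2+3+5+8+14)/5 = 32/5.
By the law of total expectation,
E[V] = (1/3)·(39/5) + (1/3)·(31/3) + (1/3)·(32/5) = 368/45.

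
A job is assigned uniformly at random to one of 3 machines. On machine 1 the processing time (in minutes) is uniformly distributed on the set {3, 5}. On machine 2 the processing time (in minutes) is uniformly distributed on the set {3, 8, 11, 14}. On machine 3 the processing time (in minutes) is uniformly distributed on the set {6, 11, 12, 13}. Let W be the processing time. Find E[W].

E[W | machine 1] = (3+5)/2 = 4.
E[W | machine 2] = (3+8+11+14)/4 = 9.
E[W | machine 3] = (6+11+12+13)/4 = 21/2.
E[W] = (1/3)·(4) + (1/3)·(9) + (1/3)·(21/2) = 47/6.

47/6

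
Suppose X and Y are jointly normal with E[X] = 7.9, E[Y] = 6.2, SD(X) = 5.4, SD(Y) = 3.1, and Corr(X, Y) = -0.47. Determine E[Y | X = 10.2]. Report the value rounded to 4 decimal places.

For a bivariate normal, E[Y | X=x] = μ_Y + ρ·(σ_Y/σ_X)·(x − μ_X).
E[Y | X=10.2] = 6.2 + (-0.47)·(3.1/5.4)·(10.2 − (7.9)) = 6.2 + (-0.26981)·(2.3) = 5.5794.

5.5794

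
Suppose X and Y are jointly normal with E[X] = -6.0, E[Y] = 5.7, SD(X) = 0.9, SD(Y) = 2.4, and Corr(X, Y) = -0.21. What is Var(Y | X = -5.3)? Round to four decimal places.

The conditional variance in a bivariate normal is σ_Y²(1 − ρ²), independent of x.
Var(Y | X=-5.3) = (2.4)²·(1 − (-0.21)²) = 5.76·0.9559 = 5.5060.

5.5060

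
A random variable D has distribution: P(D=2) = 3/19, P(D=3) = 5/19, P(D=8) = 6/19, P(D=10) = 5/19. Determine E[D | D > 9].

P(D > 9) = 5/19.
Σ over the event: 10·5/19 = 50/19.
E[D | D > 9] = (50/19) / (5/19) = 10.

10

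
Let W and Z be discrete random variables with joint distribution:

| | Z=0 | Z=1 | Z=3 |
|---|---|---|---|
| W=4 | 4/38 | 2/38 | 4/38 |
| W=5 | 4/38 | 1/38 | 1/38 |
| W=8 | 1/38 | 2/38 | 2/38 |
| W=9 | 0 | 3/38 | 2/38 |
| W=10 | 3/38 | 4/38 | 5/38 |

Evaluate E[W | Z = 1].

P(Z = 1) = 6/19.
Summing W·P(W=x,Z=y) over the conditioning event gives 48/19.
E[W | Z = 1] = (48/19) / (6/19) = 8.

8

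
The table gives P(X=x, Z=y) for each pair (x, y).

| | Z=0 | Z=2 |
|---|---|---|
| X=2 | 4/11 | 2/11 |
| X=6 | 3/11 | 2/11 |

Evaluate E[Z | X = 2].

P(X = 2) = 6/11.
Σ Z·P over the event = 0·(4/11) + 2·(2/11) = 4/11.
E[Z | X = 2] = (4/11) / (6/11) = 2/3.

2/3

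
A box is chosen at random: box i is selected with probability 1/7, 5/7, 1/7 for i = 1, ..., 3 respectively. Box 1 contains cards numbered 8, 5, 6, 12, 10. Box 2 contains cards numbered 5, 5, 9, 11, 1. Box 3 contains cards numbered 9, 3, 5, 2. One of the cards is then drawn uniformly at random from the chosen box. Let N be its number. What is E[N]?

E[N | box 1] = (8+5+6+12+10)/5 = 41/5.
E[N | box 2] = (5+5+9+11+1)/5 = 31/5.
E[N | box 3] = (9+3+5+2)/4 = 19/4.
By the law of total expectation,
E[N] = (1/7)·(41/5) + (5/7)·(31/5) + (1/7)·(19/4) = 879/140.

879/140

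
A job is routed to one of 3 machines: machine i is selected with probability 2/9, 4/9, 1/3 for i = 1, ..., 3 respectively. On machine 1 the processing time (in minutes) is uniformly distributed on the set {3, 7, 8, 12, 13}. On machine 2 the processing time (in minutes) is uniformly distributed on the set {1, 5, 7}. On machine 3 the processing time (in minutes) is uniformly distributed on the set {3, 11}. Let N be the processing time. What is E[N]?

E[N | machine 1] = (3+7+8+12+13)/5 = 43/5.
E[N | machine 2] = (1+5+7)/3 = 13/3.
E[N | machine 3] = (3+11)/2 = 7.
By the law of total expectation,
E[N] = (2/9)·(43/5) + (4/9)·(13/3) + (1/3)·(7) = 833/135.

833/135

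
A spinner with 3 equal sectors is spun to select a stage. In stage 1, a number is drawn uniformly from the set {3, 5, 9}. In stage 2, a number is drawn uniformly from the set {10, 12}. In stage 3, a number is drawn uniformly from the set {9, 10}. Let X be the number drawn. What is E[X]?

157/18

E[X | stage 1] = (3+5+9)/3 = 17/3.
E[X | stage 2] = (10+12)/2 = 11.
E[X | stage 3] = (9+10)/2 = 19/2.
By the law of total expectation,
E[X] = (1/3)·(17/3) + (1/3)·(11) + (1/3)·(19/2) = 157/18.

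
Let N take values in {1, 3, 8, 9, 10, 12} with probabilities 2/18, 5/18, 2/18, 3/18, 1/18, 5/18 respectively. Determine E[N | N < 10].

5

P(N < 10) = 2/3.
Σ over the event: 1·1/9 + 3·5/18 + 8·1/9 + 9·1/6 = 10/3.
E[N | N < 10] = (10/3) / (2/3) = 5.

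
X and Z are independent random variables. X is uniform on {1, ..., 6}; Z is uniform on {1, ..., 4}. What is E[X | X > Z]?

P(X > Z) = 7/12.
Summing X·P(x,y) over outcomes with X > Z gives 8/3.
E[X | X > Z] = (8/3) / (7/12) = 32/7.

32/7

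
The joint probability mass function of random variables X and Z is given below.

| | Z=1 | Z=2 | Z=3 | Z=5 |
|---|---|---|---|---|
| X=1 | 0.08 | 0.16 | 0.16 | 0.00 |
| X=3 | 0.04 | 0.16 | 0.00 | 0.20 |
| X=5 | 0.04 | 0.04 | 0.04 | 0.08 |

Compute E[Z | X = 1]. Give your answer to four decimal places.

P(X = 1) = 0.40.
Σ Z·P over the event = 1·(0.08) + 2·(0.16) + 3·(0.16) = 0.88.
E[Z | X = 1] = (0.88) / (0.40) = 2.2000.

2.2000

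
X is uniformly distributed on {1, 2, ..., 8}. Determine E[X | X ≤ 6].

7/2

Given X ≤ 6, X is equally likely to be any of {1, 2, 3, 4, 5, 6}.
E[X | X ≤ 6] = (1 + 2 + 3 + 4 + 5 + 6) / 6 = 7/2.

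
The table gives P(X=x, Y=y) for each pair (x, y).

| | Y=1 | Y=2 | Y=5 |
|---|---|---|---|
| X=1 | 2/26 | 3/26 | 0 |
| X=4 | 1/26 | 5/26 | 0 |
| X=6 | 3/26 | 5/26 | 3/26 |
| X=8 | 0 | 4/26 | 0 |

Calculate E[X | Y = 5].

P(Y = 5) = 3/26.
Σ X·P over the event = 6·(3/26) = 9/13.
E[X | Y = 5] = (9/13) / (3/26) = 6.

6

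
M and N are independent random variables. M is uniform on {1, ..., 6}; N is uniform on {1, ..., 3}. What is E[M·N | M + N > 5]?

Outcomes with M + N > 5: (3,3), (4,2), (4,3), (5,1), (5,2), (5,3), (6,1), (6,2), (6,3), each with probability 1/18.
E[M·N | M + N > 5] = (9 + 8 + 12 + 5 + 10 + 15 + 6 + 12 + 18) / 9 = 95/9.

95/9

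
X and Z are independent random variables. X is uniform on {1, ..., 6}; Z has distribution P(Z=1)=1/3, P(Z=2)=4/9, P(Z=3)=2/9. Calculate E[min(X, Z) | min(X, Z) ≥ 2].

34/15

P(min(X, Z) ≥ 2) = 5/9.
Summing min(X,Z)·P(x,y) over outcomes with min(X, Z) ≥ 2 gives 34/27.
E[min(X, Z) | min(X, Z) ≥ 2] = (34/27) / (5/9) = 34/15.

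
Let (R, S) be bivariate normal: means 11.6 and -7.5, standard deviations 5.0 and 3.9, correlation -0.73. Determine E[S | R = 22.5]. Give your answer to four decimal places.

-13.7065

For a bivariate normal, E[S | R=x] = μ_S + ρ·(σ_S/σ_R)·(x − μ_R).
E[S | R=22.5] = -7.5 + (-0.73)·(3.9/5.0)·(22.5 − (11.6)) = -7.5 + (-0.5694)·(10.9) = -13.7065.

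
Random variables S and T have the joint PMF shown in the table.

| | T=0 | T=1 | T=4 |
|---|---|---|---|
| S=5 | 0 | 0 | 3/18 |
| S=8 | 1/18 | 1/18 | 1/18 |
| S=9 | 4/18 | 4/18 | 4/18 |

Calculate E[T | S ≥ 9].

5/3

P(S ≥ 9) = 2/3.
Summing T·P(S=x,T=y) over the conditioning event gives 10/9.
E[T | S ≥ 9] = (10/9) / (2/3) = 5/3.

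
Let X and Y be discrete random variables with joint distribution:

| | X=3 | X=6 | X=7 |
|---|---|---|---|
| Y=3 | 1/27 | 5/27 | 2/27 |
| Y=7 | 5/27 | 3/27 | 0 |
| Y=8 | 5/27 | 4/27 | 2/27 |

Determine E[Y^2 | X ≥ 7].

P(X ≥ 7) = 4/27.
Σ Y^2·P over the event = 9·(2/27) + 64·(2/27) = 146/27.
E[Y^2 | X ≥ 7] = (146/27) / (4/27) = 73/2.

73/2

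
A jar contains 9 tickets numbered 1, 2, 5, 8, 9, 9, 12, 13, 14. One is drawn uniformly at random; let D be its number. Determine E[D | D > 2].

P(D > 2) = 7/9.
Σ over the event: 5·1/9 + 8·1/9 + 9·2/9 + 12·1/9 + 13·1/9 + 14·1/9 = 70/9.
E[D | D > 2] = (70/9) / (7/9) = 10.

10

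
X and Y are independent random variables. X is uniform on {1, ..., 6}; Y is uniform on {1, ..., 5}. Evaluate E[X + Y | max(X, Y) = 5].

70/9

P(max(X, Y) = 5) = 3/10.
Summing (X+Y)·P(x,y) over outcomes with max(X, Y) = 5 gives 7/3.
E[X + Y | max(X, Y) = 5] = (7/3) / (3/10) = 70/9.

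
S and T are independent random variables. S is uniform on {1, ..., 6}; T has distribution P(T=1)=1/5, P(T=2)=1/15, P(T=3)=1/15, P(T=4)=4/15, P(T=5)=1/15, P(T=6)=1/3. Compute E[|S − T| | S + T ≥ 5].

175/78

P(S + T ≥ 5) = 13/15.
Summing |S−T|·P(x,y) over outcomes with S + T ≥ 5 gives 35/18.
E[|S − T| | S + T ≥ 5] = (35/18) / (13/15) = 175/78.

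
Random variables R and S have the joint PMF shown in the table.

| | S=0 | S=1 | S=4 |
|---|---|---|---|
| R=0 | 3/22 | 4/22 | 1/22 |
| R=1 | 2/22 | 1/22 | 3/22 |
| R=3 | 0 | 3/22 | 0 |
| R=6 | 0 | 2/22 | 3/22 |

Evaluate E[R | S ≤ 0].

2/5

P(S ≤ 0) = 5/22.
Σ R·P over the event = 0·(3/22) + 1·(2/22) = 1/11.
E[R | S ≤ 0] = (1/11) / (5/22) = 2/5.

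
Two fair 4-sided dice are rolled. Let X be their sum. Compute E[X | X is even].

5

P(X is even) = 1/2.
Σ over the event: 2·1/16 + 4·3/16 + 6·3/16 + 8·1/16 = 5/2.
E[X | X is even] = (5/2) / (1/2) = 5.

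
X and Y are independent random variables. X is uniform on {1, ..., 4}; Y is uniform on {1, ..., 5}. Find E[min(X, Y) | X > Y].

5/3

Outcomes with X > Y: (2,1), (3,1), (3,2), (4,1), (4,2), (4,3), each with probability 1/20.
E[min(X, Y) | X > Y] = (1 + 1 + 2 + 1 + 2 + 3) / 6 = 5/3.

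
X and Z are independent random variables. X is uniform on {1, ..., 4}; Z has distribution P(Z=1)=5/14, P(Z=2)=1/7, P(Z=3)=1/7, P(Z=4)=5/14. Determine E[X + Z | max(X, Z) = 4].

P(max(X, Z) = 4) = 29/56.
Summing (X+Z)·P(x,y) over outcomes with max(X, Z) = 4 gives 181/56.
E[X + Z | max(X, Z) = 4] = (181/56) / (29/56) = 181/29.

181/29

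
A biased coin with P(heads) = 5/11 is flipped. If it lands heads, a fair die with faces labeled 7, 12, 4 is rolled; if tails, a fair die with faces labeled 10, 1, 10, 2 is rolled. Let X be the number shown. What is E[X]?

437/66

E[X | heads] = (7+12+4)/3 = 23/3.
E[X | tails] = (10+1+10+2)/4 = 23/4.
E[X] = (5/11)·(23/3) + (6/11)·(23/4) = 437/66.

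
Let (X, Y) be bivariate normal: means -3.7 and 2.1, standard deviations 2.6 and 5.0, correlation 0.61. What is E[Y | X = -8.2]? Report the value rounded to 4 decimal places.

For a bivariate normal, E[Y | X=x] = μ_Y + ρ·(σ_Y/σ_X)·(x − μ_X).
E[Y | X=-8.2] = 2.1 + (0.61)·(5.0/2.6)·(-8.2 − (-3.7)) = 2.1 + (1.173077)·(-4.5) = -3.1788.

-3.1788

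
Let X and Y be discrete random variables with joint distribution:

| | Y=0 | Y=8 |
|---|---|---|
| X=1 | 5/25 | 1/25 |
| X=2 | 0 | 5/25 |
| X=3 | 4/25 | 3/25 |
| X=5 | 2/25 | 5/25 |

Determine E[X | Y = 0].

27/11

P(Y = 0) = 11/25.
Summing X·P(X=x,Y=y) over the conditioning event gives 27/25.
E[X | Y = 0] = (27/25) / (11/25) = 27/11.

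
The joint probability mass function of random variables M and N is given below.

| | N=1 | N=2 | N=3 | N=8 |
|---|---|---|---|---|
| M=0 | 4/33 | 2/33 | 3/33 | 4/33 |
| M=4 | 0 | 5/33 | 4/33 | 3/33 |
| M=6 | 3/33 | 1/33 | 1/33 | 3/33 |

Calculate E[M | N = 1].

P(N = 1) = 7/33.
Summing M·P(M=x,N=y) over the conditioning event gives 6/11.
E[M | N = 1] = (6/11) / (7/33) = 18/7.

18/7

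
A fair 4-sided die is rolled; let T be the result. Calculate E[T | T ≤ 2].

Given T ≤ 2, T is equally likely to be any of {1, 2}.
E[T | T ≤ 2] = (1 + 2) / 2 = 3/2.

3/2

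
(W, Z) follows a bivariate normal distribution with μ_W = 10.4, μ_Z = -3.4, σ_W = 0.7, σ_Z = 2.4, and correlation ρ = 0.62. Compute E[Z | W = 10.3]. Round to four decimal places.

-3.6126

The regression of Z on W has slope ρ·σ_Z/σ_W and passes through (μ_W, μ_Z).
E[Z | W=10.3] = -3.4 + (0.62)·(2.4/0.7)·(10.3 − (10.4)) = -3.4 + (2.1257)·(-0.1) = -3.6126.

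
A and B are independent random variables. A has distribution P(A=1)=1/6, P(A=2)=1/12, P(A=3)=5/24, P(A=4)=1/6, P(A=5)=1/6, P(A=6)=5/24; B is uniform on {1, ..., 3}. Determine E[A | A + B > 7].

P(A + B > 7) = 7/36.
Summing A·P(x,y) over outcomes with A + B > 7 gives 10/9.
E[A | A + B > 7] = (10/9) / (7/36) = 40/7.

40/7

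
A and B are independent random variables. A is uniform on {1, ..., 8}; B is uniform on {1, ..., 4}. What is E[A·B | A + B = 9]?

15

Outcomes with A + B = 9: (5,4), (6,3), (7,2), (8,1), each with probability 1/32.
E[A·B | A + B = 9] = (20 + 18 + 14 + 8) / 4 = 15.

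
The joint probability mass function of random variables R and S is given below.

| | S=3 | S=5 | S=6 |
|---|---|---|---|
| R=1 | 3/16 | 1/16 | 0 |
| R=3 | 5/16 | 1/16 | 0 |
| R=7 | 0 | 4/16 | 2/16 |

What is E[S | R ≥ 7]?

16/3

P(R ≥ 7) = 3/8.
Σ S·P over the event = 5·(4/16) + 6·(2/16) = 2.
E[S | R ≥ 7] = (2) / (3/8) = 16/3.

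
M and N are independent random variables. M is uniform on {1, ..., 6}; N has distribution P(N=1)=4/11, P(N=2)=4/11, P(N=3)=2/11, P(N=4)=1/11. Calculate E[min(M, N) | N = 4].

P(N = 4) = 1/11.
Summing min(M,N)·P(x,y) over outcomes with N = 4 gives 3/11.
E[min(M, N) | N = 4] = (3/11) / (1/11) = 3.

3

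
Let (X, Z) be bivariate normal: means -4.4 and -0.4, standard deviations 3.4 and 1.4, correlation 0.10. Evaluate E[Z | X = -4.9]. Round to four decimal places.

-0.4206

For a bivariate normal, E[Z | X=x] = μ_Z + ρ·(σ_Z/σ_X)·(x − μ_X).
E[Z | X=-4.9] = -0.4 + (0.10)·(1.4/3.4)·(-4.9 − (-4.4)) = -0.4 + (0.041176)·(-0.5) = -0.4206.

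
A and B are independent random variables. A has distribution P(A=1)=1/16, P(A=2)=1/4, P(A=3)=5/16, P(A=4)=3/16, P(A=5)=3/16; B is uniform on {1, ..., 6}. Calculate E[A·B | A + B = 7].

43/4

P(A + B = 7) = 1/6.
Summing AB·P(x,y) over outcomes with A + B = 7 gives 43/24.
E[A·B | A + B = 7] = (43/24) / (1/6) = 43/4.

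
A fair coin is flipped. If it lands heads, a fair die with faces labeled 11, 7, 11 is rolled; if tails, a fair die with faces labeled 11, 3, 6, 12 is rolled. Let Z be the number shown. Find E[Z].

E[Z | heads] = (11+7+11)/3 = 29/3.
E[Z | tails] = (11+3+6+12)/4 = 8.
By the law of total expectation,
E[Z] = (1/2)·(29/3) + (1/2)·(8) = 53/6.

53/6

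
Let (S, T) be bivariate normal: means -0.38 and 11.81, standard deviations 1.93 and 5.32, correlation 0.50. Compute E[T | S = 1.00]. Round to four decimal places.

13.7120

For a bivariate normal, E[T | S=x] = μ_T + ρ·(σ_T/σ_S)·(x − μ_S).
E[T | S=1.00] = 11.81 + (0.50)·(5.32/1.93)·(1.00 − (-0.38)) = 11.81 + (1.37824)·(1.38) = 13.7120.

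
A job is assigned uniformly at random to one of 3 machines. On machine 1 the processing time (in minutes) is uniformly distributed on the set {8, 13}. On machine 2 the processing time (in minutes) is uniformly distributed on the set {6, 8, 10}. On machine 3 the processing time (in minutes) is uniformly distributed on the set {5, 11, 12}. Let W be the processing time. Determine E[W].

E[W | machine 1] = (8+13)/2 = 21/2.
E[W | machine 2] = (6+8+10)/3 = 8.
E[W | machine 3] = (5+11+12)/3 = 28/3.
E[W] = (1/3)·(21/2) + (1/3)·(8) + (1/3)·(28/3) = 167/18.

167/18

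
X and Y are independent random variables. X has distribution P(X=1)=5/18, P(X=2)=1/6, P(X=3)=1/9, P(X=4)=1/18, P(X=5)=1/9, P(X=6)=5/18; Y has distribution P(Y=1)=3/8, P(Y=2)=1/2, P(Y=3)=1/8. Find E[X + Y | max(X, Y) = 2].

135/41

P(max(X, Y) = 2) = 41/144.
Summing (X+Y)·P(x,y) over outcomes with max(X, Y) = 2 gives 15/16.
E[X + Y | max(X, Y) = 2] = (15/16) / (41/144) = 135/41.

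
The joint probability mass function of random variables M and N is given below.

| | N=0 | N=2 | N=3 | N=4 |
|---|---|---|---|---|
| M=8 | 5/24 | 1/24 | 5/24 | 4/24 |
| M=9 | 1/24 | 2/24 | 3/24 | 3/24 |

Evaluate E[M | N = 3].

P(N = 3) = 1/3.
Σ M·P over the event = 8·(5/24) + 9·(3/24) = 67/24.
E[M | N = 3] = (67/24) / (1/3) = 67/8.

67/8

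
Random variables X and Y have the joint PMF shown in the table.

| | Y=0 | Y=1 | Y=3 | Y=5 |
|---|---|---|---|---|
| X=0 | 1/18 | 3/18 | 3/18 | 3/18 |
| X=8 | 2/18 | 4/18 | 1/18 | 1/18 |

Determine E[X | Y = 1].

P(Y = 1) = 7/18.
Σ X·P over the event = 0·(3/18) + 8·(4/18) = 16/9.
E[X | Y = 1] = (16/9) / (7/18) = 32/7.

32/7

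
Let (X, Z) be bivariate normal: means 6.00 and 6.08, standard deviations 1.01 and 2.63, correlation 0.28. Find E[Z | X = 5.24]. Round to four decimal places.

5.5259

The regression of Z on X has slope ρ·σ_Z/σ_X and passes through (μ_X, μ_Z).
E[Z | X=5.24] = 6.08 + (0.28)·(2.63/1.01)·(5.24 − (6.00)) = 6.08 + (0.72911)·(-0.76) = 5.5259.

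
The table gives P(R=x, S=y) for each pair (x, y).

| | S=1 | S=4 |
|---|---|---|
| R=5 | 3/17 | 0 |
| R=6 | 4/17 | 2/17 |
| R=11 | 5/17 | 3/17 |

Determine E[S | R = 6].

2

P(R = 6) = 6/17.
Σ S·P over the event = 1·(4/17) + 4·(2/17) = 12/17.
E[S | R = 6] = (12/17) / (6/17) = 2.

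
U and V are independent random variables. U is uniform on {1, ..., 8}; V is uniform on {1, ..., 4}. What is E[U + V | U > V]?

87/11

P(U > V) = 11/16.
Summing (U+V)·P(x,y) over outcomes with U > V gives 87/16.
E[U + V | U > V] = (87/16) / (11/16) = 87/11.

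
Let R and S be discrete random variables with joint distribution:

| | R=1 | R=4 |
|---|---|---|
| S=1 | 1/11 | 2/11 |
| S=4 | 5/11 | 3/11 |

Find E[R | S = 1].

3

P(S = 1) = 3/11.
Σ R·P over the event = 1·(1/11) + 4·(2/11) = 9/11.
E[R | S = 1] = (9/11) / (3/11) = 3.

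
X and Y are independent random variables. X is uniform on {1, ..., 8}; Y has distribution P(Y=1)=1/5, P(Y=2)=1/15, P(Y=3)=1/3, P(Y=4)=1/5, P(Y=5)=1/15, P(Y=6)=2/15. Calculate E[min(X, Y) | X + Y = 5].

3/2

P(X + Y = 5) = 1/10.
Summing min(X,Y)·P(x,y) over outcomes with X + Y = 5 gives 3/20.
E[min(X, Y) | X + Y = 5] = (3/20) / (1/10) = 3/2.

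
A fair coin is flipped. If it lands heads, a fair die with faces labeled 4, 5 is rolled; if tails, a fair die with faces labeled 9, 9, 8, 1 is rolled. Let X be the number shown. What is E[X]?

45/8

E[X | heads] = (4+5)/2 = 9/2.
E[X | tails] = (9+9+8+1)/4 = 27/4.
By the law of total expectation,
E[X] = (1/2)·(9/2) + (1/2)·(27/4) = 45/8.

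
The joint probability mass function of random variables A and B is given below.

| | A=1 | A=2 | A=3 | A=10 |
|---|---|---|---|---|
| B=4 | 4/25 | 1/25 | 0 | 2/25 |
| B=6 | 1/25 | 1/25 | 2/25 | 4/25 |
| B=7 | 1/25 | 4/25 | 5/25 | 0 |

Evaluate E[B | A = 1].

29/6

P(A = 1) = 6/25.
Σ B·P over the event = 4·(4/25) + 6·(1/25) + 7·(1/25) = 29/25.
E[B | A = 1] = (29/25) / (6/25) = 29/6.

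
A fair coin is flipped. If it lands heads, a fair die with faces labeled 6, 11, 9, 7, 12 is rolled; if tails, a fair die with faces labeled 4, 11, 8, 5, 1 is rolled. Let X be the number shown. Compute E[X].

37/5

E[X | heads] = (6+11+9+7+12)/5 = 9.
E[X | tails] = (4+11+8+5+1)/5 = 29/5.
E[X] = (1/2)·(9) + (1/2)·(29/5) = 37/5.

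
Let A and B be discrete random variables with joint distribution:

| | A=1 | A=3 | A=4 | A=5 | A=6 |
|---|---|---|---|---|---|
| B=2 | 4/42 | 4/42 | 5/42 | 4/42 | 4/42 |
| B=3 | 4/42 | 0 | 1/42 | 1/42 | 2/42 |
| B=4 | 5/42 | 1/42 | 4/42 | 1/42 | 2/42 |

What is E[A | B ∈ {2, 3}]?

P(B ∈ {2, 3}) = 29/42.
Summing A·P(A=x,B=y) over the conditioning event gives 5/2.
E[A | B ∈ {2, 3}] = (5/2) / (29/42) = 105/29.

105/29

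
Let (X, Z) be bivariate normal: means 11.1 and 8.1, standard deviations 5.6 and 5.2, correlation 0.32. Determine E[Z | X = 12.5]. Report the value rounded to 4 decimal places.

8.5160

The regression of Z on X has slope ρ·σ_Z/σ_X and passes through (μ_X, μ_Z).
E[Z | X=12.5] = 8.1 + (0.32)·(5.2/5.6)·(12.5 − (11.1)) = 8.1 + (0.29714)·(1.4) = 8.5160.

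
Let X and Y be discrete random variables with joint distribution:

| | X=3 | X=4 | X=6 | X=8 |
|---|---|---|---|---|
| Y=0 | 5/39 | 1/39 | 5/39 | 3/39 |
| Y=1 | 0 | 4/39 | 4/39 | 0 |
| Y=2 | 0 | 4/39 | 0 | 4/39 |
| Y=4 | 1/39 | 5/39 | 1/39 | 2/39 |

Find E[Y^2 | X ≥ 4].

56/11

P(X ≥ 4) = 11/13.
Summing Y^2·P(X=x,Y=y) over the conditioning event gives 56/13.
E[Y^2 | X ≥ 4] = (56/13) / (11/13) = 56/11.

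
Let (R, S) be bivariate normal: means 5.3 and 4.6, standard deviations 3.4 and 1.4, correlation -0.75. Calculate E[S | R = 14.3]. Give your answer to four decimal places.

1.8206

E[S | R=x] = μ_S + ρ(σ_S/σ_R)(x − μ_R) for jointly normal variables.
E[S | R=14.3] = 4.6 + (-0.75)·(1.4/3.4)·(14.3 − (5.3)) = 4.6 + (-0.30882)·(9) = 1.8206.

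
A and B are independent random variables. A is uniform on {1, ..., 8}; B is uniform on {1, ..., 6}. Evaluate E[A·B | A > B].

490/27

P(A > B) = 9/16.
Summing AB·P(x,y) over outcomes with A > B gives 245/24.
E[A·B | A > B] = (245/24) / (9/16) = 490/27.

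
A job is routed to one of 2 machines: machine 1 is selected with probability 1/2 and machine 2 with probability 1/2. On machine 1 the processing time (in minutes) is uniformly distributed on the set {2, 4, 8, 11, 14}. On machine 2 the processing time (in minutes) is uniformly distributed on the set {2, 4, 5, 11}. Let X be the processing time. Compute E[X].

133/20

E[X | machine 1] = (2+4+8+11+14)/5 = 39/5.
E[X | machine 2] = (2+4+5+11)/4 = 11/2.
E[X] = (1/2)·(39/5) + (1/2)·(11/2) = 133/20.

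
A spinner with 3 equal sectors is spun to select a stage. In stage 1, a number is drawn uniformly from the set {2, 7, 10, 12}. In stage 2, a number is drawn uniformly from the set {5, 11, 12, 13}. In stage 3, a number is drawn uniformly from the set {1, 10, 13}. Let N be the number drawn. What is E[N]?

26/3

E[N | stage 1] = (2+7+10+12)/4 = 31/4.
E[N | stage 2] = (5+11+12+13)/4 = 41/4.
E[N | stage 3] = (1+10+13)/3 = 8.
E[N] = (1/3)·(31/4) + (1/3)·(41/4) + (1/3)·(8) = 26/3.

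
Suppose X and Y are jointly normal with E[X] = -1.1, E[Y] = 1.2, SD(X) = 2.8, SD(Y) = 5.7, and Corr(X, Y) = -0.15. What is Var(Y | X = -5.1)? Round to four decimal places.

The conditional variance in a bivariate normal is σ_Y²(1 − ρ²), independent of x.
Var(Y | X=-5.1) = (5.7)²·(1 − (-0.15)²) = 32.49·0.9775 = 31.7590.

31.7590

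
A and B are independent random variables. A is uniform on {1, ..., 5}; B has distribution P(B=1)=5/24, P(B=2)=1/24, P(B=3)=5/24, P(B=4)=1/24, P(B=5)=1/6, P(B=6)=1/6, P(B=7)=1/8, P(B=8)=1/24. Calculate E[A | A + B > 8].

P(A + B > 8) = 19/60.
Summing A·P(x,y) over outcomes with A + B > 8 gives 73/60.
E[A | A + B > 8] = (73/60) / (19/60) = 73/19.

73/19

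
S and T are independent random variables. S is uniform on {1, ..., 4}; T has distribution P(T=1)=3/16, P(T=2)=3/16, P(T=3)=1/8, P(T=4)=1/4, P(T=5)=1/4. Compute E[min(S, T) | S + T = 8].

P(S + T = 8) = 1/8.
Summing min(S,T)·P(x,y) over outcomes with S + T = 8 gives 7/16.
E[min(S, T) | S + T = 8] = (7/16) / (1/8) = 7/2.

7/2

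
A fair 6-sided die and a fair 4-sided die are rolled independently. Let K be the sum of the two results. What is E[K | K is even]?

6

P(K is even) = 1/2.
Σ over the event: 2·1/24 + 4·1/8 + 6·1/6 + 8·1/8 + 10·1/24 = 3.
E[K | K is even] = (3) / (1/2) = 6.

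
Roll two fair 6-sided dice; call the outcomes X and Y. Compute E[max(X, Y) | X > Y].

P(X > Y) = 5/12.
Summing max(X,Y)·P(x,y) over outcomes with X > Y gives 35/18.
E[max(X, Y) | X > Y] = (35/18) / (5/12) = 14/3.

14/3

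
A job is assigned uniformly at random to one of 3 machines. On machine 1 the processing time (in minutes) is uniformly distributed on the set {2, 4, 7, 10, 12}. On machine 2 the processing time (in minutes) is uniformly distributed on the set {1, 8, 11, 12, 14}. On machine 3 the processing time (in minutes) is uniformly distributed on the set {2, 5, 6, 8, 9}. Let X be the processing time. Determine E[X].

E[X | machine 1] = (2+4+7+10+12)/5 = 7.
E[X | machine 2] = (1+8+11+12+14)/5 = 46/5.
E[X | machine 3] = (2+5+6+8+9)/5 = 6.
By the law of total expectation,
E[X] = (1/3)·(7) + (1/3)·(46/5) + (1/3)·(6) = 37/5.

37/5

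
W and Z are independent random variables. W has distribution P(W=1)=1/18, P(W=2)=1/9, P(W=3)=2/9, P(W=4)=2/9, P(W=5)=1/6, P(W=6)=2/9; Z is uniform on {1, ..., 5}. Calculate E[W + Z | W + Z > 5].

P(W + Z > 5) = 34/45.
Summing (W+Z)·P(x,y) over outcomes with W + Z > 5 gives 268/45.
E[W + Z | W + Z > 5] = (268/45) / (34/45) = 134/17.

134/17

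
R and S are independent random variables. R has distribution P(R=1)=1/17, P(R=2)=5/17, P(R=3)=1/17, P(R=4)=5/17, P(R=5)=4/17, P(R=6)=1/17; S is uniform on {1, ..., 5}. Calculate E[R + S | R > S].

279/43

P(R > S) = 43/85.
Summing (R+S)·P(x,y) over outcomes with R > S gives 279/85.
E[R + S | R > S] = (279/85) / (43/85) = 279/43.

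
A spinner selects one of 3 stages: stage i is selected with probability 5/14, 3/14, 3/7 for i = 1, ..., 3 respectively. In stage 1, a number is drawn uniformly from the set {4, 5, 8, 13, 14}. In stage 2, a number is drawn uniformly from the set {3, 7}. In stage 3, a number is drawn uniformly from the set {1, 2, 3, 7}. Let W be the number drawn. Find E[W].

157/28

E[W | stage 1] = (4+5+8+13+14)/5 = 44/5.
E[W | stage 2] = (3+7)/2 = 5.
E[W | stage 3] = (1+2+3+7)/4 = 13/4.
E[W] = (5/14)·(44/5) + (3/14)·(5) + (3/7)·(13/4) = 157/28.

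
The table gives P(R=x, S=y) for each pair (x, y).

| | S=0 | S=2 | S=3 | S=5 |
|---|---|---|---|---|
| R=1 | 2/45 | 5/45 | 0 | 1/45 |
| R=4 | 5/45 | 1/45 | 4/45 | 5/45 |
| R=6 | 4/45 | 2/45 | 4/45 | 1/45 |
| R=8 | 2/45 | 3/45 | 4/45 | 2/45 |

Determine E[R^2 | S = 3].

P(S = 3) = 4/15.
Σ R^2·P over the event = 16·(4/45) + 36·(4/45) + 64·(4/45) = 464/45.
E[R^2 | S = 3] = (464/45) / (4/15) = 116/3.

116/3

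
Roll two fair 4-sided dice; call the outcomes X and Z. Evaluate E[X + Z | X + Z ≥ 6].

P(X + Z ≥ 6) = 3/8.
Summing (X+Z)·P(x,y) over outcomes with X + Z ≥ 6 gives 5/2.
E[X + Z | X + Z ≥ 6] = (5/2) / (3/8) = 20/3.

20/3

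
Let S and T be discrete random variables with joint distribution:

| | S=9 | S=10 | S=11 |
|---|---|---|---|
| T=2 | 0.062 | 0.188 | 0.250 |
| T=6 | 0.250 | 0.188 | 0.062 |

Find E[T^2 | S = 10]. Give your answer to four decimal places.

P(S = 10) = 0.376.
Summing T^2·P(S=x,T=y) over the conditioning event gives 7.520.
E[T^2 | S = 10] = (7.520) / (0.376) = 20.0000.

20.0000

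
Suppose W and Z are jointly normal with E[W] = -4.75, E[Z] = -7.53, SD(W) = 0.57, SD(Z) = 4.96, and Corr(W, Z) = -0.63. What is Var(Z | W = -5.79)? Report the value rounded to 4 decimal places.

For a bivariate normal, Var(Z | W=x) = σ_Z²(1 − ρ²).
Var(Z | W=-5.79) = (4.96)²·(1 − (-0.63)²) = 24.6016·0.6031 = 14.8372.

14.8372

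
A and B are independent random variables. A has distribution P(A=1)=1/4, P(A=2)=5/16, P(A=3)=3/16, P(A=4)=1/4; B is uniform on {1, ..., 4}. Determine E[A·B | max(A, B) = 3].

P(max(A, B) = 3) = 9/32.
Summing AB·P(x,y) over outcomes with max(A, B) = 3 gives 3/2.
E[A·B | max(A, B) = 3] = (3/2) / (9/32) = 16/3.

16/3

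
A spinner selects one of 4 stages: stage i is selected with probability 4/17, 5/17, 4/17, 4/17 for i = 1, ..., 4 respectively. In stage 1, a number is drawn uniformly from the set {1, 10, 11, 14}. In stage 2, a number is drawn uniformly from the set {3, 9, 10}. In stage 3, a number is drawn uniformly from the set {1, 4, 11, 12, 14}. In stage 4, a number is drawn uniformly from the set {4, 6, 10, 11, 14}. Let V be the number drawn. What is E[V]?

2134/255

E[V | stage 1] = (1+10+11+14)/4 = 9.
E[V | stage 2] = (3+9+10)/3 = 22/3.
E[V | stage 3] = (1+4+11+12+14)/5 = 42/5.
E[V | stage 4] = (4+6+10+11+14)/5 = 9.
E[V] = (4/17)·(9) + (5/17)·(22/3) + (4/17)·(42/5) + (4/17)·(9) = 2134/255.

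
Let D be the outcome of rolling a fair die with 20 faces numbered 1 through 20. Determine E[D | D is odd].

10

Given D is odd, D is equally likely to be any of {1, 3, 5, 7, 9, 11, 13, 15, 17, 19}.
E[D | D is odd] = (1 + 3 + 5 + 7 + 9 + 11 + 13 + 15 + 17 + 19) / 10 = 10.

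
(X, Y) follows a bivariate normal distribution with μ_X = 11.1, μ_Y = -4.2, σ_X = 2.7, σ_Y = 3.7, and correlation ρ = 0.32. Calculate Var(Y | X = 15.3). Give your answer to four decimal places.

12.2881

The conditional variance in a bivariate normal is σ_Y²(1 − ρ²), independent of x.
Var(Y | X=15.3) = (3.7)²·(1 − (0.32)²) = 13.69·0.8976 = 12.2881.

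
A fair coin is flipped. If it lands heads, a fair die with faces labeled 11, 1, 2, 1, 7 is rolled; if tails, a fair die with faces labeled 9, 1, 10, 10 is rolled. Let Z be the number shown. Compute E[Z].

119/20

E[Z | heads] = (11+1+2+1+7)/5 = 22/5.
E[Z | tails] = (9+1+10+10)/4 = 15/2.
E[Z] = (1/2)·(22/5) + (1/2)·(15/2) = 119/20.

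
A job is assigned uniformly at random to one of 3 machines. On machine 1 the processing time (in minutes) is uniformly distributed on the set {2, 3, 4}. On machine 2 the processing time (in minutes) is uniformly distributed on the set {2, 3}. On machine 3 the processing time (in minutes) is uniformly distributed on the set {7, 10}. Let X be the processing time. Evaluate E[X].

14/3

E[X | machine 1] = (2+3+4)/3 = 3.
E[X | machine 2] = (2+3)/2 = 5/2.
E[X | machine 3] = (7+10)/2 = 17/2.
By the law of total expectation,
E[X] = (1/3)·(3) + (1/3)·(5/2) + (1/3)·(17/2) = 14/3.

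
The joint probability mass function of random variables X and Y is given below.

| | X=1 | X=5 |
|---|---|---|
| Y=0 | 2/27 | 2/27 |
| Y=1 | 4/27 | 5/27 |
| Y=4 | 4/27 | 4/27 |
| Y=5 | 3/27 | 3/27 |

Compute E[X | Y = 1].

29/9

P(Y = 1) = 1/3.
Summing X·P(X=x,Y=y) over the conditioning event gives 29/27.
E[X | Y = 1] = (29/27) / (1/3) = 29/9.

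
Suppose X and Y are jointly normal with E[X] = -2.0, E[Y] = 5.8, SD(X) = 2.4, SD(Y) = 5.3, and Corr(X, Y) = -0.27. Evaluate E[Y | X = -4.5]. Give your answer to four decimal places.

For a bivariate normal, E[Y | X=x] = μ_Y + ρ·(σ_Y/σ_X)·(x − μ_X).
E[Y | X=-4.5] = 5.8 + (-0.27)·(5.3/2.4)·(-4.5 − (-2.0)) = 5.8 + (-0.59625)·(-2.5) = 7.2906.

7.2906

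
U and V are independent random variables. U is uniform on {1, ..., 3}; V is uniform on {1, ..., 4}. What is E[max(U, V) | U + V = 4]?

8/3

Outcomes with U + V = 4: (1,3), (2,2), (3,1), each with probability 1/12.
E[max(U, V) | U + V = 4] = (3 + 2 + 3) / 3 = 8/3.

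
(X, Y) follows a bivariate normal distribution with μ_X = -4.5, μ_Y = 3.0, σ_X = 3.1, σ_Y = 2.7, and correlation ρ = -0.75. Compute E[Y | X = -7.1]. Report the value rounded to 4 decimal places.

E[Y | X=x] = μ_Y + ρ(σ_Y/σ_X)(x − μ_X) for jointly normal variables.
E[Y | X=-7.1] = 3.0 + (-0.75)·(2.7/3.1)·(-7.1 − (-4.5)) = 3.0 + (-0.65323)·(-2.6) = 4.6984.

4.6984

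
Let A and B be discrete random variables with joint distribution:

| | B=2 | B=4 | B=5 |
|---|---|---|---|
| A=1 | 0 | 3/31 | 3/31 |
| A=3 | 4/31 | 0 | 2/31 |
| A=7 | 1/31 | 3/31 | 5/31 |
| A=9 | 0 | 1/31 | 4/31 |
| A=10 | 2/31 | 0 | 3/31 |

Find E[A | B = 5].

P(B = 5) = 17/31.
Σ A·P over the event = 1·(3/31) + 3·(2/31) + 7·(5/31) + 9·(4/31) + 10·(3/31) = 110/31.
E[A | B = 5] = (110/31) / (17/31) = 110/17.

110/17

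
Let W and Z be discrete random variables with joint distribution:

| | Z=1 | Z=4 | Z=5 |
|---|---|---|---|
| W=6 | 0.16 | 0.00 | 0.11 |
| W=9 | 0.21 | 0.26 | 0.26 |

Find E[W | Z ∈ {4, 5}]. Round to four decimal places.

8.4762

P(Z ∈ {4, 5}) = 0.63.
Σ W·P over the event = 6·(0.11) + 9·(0.26) + 9·(0.26) = 5.34.
E[W | Z ∈ {4, 5}] = (5.34) / (0.63) = 8.4762.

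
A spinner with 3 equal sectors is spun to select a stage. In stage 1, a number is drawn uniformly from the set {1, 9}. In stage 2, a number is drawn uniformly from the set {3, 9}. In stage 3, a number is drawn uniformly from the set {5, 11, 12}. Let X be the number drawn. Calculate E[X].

E[X | stage 1] = (1+9)/2 = 5.
E[X | stage 2] = (3+9)/2 = 6.
E[X | stage 3] = (5+11+12)/3 = 28/3.
E[X] = (1/3)·(5) + (1/3)·(6) + (1/3)·(28/3) = 61/9.

61/9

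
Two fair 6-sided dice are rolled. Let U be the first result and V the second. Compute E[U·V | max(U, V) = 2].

8/3

Outcomes with max(U, V) = 2: (1,2), (2,1), (2,2), each with probability 1/36.
E[U·V | max(U, V) = 2] = (2 + 2 + 4) / 3 = 8/3.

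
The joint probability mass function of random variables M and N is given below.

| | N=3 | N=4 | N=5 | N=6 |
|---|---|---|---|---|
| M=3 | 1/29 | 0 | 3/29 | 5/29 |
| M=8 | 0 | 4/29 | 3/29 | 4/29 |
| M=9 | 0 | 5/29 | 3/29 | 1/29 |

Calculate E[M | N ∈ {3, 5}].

P(N ∈ {3, 5}) = 10/29.
Summing M·P(M=x,N=y) over the conditioning event gives 63/29.
E[M | N ∈ {3, 5}] = (63/29) / (10/29) = 63/10.

63/10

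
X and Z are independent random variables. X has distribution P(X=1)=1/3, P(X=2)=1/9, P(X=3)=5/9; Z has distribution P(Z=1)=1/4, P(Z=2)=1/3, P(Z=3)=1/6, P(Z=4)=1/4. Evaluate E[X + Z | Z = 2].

38/9

P(Z = 2) = 1/3.
Summing (X+Z)·P(x,y) over outcomes with Z = 2 gives 38/27.
E[X + Z | Z = 2] = (38/27) / (1/3) = 38/9.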